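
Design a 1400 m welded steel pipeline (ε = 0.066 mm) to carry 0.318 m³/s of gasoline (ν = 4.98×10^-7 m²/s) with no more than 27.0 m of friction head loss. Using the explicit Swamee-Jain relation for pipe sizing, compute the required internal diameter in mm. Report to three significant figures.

D ≈ 365 mm

Swamee-Jain (Type III): D = 0.66·[ε^1.25·(LQ²/(gh_f))^4.75 + ν·Q^9.4·(L/(gh_f))^5.2]^0.04
LQ²/(gh_f) = 0.5345; L/(gh_f) = 5.286
Term 1 = ε^1.25·(…)^4.75 = 3.04×10^-7; Term 2 = ν·Q^9.4·(…)^5.2 = 6.03×10^-8
D = 0.66·(3.04×10^-7 + 6.03×10^-8)^0.04 = 0.3647 m = 365 mm
Check: V = 3.04 m/s, Re = 2.23×10^6, f = 0.01403, h_f = 25.4 m ≈ 27.0 m ✓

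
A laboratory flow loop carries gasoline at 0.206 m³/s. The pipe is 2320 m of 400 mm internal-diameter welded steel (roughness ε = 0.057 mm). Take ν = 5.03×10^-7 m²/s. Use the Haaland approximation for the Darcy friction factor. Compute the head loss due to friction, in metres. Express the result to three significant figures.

V = 4Q/(πD²) = 4·0.206/(π·0.400²) = 1.639 m/s
Re = VD/ν = 1.639·0.400/5.03×10^-7 = 1.30×10^6 → turbulent
ε/D = 0.057/400 = 1.42×10^-4
Haaland: f = 0.01369
h_f = f(L/D)V²/(2g) = 0.01369·(2320/0.400)·1.639²/(2·9.81) = 10.88 m

h_f ≈ 10.9 m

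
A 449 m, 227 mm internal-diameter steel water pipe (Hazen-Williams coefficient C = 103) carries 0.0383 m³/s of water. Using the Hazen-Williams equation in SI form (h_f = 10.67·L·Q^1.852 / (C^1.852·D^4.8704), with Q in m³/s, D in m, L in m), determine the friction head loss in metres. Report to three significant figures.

h_f ≈ 2.92 m

h_f = 10.67·449·0.0383^1.852 / (103^1.852·0.227^4.8704) = 2.918 m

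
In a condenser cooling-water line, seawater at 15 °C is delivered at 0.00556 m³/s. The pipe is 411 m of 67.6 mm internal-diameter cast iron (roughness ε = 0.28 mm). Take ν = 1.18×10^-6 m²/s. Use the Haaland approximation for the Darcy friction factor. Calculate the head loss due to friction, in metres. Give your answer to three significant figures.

h_f ≈ 22.2 m

V = 4Q/(πD²) = 4·0.00556/(π·0.0676²) = 1.549 m/s
Re = VD/ν = 1.549·0.0676/1.18×10^-6 = 8.87×10^4 → turbulent
ε/D = 0.28/67.6 = 0.00414
Haaland: f = 0.02984
h_f = f(L/D)V²/(2g) = 0.02984·(411/0.0676)·1.549²/(2·9.81) = 22.19 m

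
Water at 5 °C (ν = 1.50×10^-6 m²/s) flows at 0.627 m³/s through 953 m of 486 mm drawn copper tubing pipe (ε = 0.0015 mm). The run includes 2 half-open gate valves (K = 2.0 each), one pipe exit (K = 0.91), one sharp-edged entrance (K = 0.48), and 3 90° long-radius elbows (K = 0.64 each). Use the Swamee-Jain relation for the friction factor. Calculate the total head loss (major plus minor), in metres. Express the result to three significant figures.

H_L ≈ 17.4 m

V = 4Q/(πD²) = 3.380 m/s; V²/2g = 0.5823 m
Re = 1.10×10^6, ε/D = 3.09×10^-6 → f = 0.01151 (Swamee-Jain)
Major: h_f = f(L/D)·V²/2g = 0.01151·1961·0.5823 = 13.15 m
Minor: ΣK = 7.31; h_m = ΣK·V²/2g = 4.256 m
Total H_L = 13.15 + 4.256 = 17.40 m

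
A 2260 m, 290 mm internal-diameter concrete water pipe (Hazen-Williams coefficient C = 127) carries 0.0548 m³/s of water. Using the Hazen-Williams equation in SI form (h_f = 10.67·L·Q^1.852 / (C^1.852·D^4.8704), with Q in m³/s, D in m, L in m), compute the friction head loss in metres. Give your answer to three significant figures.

h_f ≈ 5.87 m

h_f = 10.67·2260·0.0548^1.852 / (127^1.852·0.290^4.8704) = 5.869 m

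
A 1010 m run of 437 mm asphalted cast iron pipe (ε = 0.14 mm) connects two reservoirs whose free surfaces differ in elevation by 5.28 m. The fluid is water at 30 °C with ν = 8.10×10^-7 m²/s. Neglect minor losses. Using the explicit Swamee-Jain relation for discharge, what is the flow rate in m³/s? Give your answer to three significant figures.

Q ≈ 0.252 m³/s

Swamee-Jain (Type II): Q = -0.965·√(gD⁵h_f/L)·ln[ε/(3.7D) + √(3.17ν²L/(gD³h_f))]
√(gD⁵h_f/L) = √(9.81·0.437⁵·5.28/1010) = 0.02859
ε/(3.7D) = 8.66×10^-5; √(3.17ν²L/(gD³h_f)) = 2.20×10^-5
Q = -0.965·0.02859·ln(1.086×10^-4) = 0.2518 m³/s
Check: V = 1.68 m/s, Re = 9.06×10^5, f = 0.01600, h_f = 5.31 m ≈ 5.28 m ✓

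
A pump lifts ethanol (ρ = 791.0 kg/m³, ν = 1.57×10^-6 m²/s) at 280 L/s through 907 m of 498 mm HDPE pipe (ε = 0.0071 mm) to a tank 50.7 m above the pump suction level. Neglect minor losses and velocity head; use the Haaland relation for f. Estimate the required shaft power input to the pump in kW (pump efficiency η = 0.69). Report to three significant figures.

P_shaft ≈ 168 kW

V = 4Q/(πD²) = 1.438 m/s; Re = 4.56×10^5; ε/D = 1.43×10^-5; f = 0.01344
h_f = f(L/D)V²/2g = 2.577 m
Total head H = z + h_f = 50.7 + 2.577 = 53.28 m
P_hyd = ρgQH = 791.0·9.81·0.280·53.28 = 115.8 kW
P_shaft = P_hyd/η = 115.8/0.69 = 167.8 kW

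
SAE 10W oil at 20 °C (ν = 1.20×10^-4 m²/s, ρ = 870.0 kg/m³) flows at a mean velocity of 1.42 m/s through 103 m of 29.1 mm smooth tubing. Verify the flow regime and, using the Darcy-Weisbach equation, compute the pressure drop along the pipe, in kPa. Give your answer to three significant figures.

Δp ≈ 577 kPa

Re = VD/ν = 1.42·0.02910/1.20×10^-4 = 344 → laminar (Re < 2300)
f = 64/Re = 0.1859
h_f = f(L/D)V²/(2g) = 0.1859·(103/0.02910)·1.42²/(2·9.81) = 67.61 m
Δp = ρg·h_f = 870.0·9.81·67.61 = 577.0 kPa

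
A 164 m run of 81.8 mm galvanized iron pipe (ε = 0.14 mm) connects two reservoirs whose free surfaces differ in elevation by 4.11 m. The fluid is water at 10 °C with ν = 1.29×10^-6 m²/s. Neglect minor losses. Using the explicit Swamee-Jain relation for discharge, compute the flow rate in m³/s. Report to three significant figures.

Q ≈ 0.00670 m³/s

Swamee-Jain (Type II): Q = -0.965·√(gD⁵h_f/L)·ln[ε/(3.7D) + √(3.17ν²L/(gD³h_f))]
√(gD⁵h_f/L) = √(9.81·0.0818⁵·4.11/164) = 9.489×10^-4
ε/(3.7D) = 4.63×10^-4; √(3.17ν²L/(gD³h_f)) = 1.98×10^-4
Q = -0.965·9.489×10^-4·ln(6.606×10^-4) = 0.006705 m³/s
Check: V = 1.28 m/s, Re = 8.09×10^4, f = 0.02494, h_f = 4.15 m ≈ 4.11 m ✓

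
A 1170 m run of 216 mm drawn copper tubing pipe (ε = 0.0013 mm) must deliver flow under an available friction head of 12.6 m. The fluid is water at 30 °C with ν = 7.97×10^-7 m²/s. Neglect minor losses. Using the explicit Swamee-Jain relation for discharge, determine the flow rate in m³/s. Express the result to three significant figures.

Q ≈ 0.0681 m³/s

Swamee-Jain (Type II): Q = -0.965·√(gD⁵h_f/L)·ln[ε/(3.7D) + √(3.17ν²L/(gD³h_f))]
√(gD⁵h_f/L) = √(9.81·0.216⁵·12.6/1170) = 0.007048
ε/(3.7D) = 1.63×10^-6; √(3.17ν²L/(gD³h_f)) = 4.35×10^-5
Q = -0.965·0.007048·ln(4.512×10^-5) = 0.06806 m³/s
Check: V = 1.86 m/s, Re = 5.03×10^5, f = 0.01317, h_f = 12.5 m ≈ 12.6 m ✓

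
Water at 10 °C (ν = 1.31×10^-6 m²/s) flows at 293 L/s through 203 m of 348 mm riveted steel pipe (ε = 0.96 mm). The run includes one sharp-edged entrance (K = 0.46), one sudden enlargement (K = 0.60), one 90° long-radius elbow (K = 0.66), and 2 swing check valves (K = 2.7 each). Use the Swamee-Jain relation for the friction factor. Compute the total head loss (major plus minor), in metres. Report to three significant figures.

H_L ≈ 10.7 m

V = 4Q/(πD²) = 3.080 m/s; V²/2g = 0.4837 m
Re = 8.18×10^5, ε/D = 0.00276 → f = 0.02582 (Swamee-Jain)
Major: h_f = f(L/D)·V²/2g = 0.02582·583.3·0.4837 = 7.284 m
Minor: ΣK = 7.12; h_m = ΣK·V²/2g = 3.444 m
Total H_L = 7.284 + 3.444 = 10.73 m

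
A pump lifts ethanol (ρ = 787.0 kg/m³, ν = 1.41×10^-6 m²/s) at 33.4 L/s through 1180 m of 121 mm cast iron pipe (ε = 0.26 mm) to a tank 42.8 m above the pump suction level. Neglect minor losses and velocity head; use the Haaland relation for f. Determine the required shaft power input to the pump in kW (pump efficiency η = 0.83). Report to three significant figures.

V = 4Q/(πD²) = 2.905 m/s; Re = 2.49×10^5; ε/D = 0.00215; f = 0.02453
h_f = f(L/D)V²/2g = 102.9 m
Total head H = z + h_f = 42.8 + 102.9 = 145.7 m
P_hyd = ρgQH = 787.0·9.81·0.0334·145.7 = 37.56 kW
P_shaft = P_hyd/η = 37.56/0.83 = 45.25 kW

P_shaft ≈ 45.3 kW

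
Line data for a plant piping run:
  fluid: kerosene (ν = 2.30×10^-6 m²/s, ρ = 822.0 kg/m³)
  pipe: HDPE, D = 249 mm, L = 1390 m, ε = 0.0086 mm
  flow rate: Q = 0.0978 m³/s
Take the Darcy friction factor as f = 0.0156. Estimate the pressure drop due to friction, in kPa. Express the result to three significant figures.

V = 4Q/(πD²) = 4·0.0978/(π·0.249²) = 2.008 m/s
h_f = f(L/D)V²/(2g) = 0.01560·(1390/0.249)·2.008²/(2·9.81) = 17.90 m
Δp = ρg·h_f = 822.0·9.81·17.90 = 144.4 kPa

Δp ≈ 144 kPa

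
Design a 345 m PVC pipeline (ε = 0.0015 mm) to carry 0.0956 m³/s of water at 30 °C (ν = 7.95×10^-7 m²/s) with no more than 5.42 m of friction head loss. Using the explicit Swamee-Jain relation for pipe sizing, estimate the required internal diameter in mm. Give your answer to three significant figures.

D ≈ 230 mm

Swamee-Jain (Type III): D = 0.66·[ε^1.25·(LQ²/(gh_f))^4.75 + ν·Q^9.4·(L/(gh_f))^5.2]^0.04
LQ²/(gh_f) = 0.05930; L/(gh_f) = 6.489
Term 1 = ε^1.25·(…)^4.75 = 7.80×10^-14; Term 2 = ν·Q^9.4·(…)^5.2 = 3.47×10^-12
D = 0.66·(7.80×10^-14 + 3.47×10^-12)^0.04 = 0.2299 m = 230 mm
Check: V = 2.30 m/s, Re = 6.66×10^5, f = 0.01257, h_f = 5.10 m ≈ 5.42 m ✓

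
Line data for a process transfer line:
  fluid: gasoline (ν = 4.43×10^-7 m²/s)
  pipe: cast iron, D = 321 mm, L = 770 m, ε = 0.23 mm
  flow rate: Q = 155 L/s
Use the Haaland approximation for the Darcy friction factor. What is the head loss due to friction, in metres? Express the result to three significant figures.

V = 4Q/(πD²) = 4·0.155/(π·0.321²) = 1.915 m/s
Re = VD/ν = 1.915·0.321/4.43×10^-7 = 1.39×10^6 → turbulent
ε/D = 0.23/321 = 7.17×10^-4
Haaland: f = 0.01842
h_f = f(L/D)V²/(2g) = 0.01842·(770/0.321)·1.915²/(2·9.81) = 8.260 m

h_f ≈ 8.26 m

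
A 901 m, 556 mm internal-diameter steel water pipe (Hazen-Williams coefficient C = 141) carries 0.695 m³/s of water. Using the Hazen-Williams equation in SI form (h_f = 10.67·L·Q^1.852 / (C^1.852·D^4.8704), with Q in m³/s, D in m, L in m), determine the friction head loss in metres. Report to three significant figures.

h_f ≈ 8.94 m

h_f = 10.67·901·0.695^1.852 / (141^1.852·0.556^4.8704) = 8.943 m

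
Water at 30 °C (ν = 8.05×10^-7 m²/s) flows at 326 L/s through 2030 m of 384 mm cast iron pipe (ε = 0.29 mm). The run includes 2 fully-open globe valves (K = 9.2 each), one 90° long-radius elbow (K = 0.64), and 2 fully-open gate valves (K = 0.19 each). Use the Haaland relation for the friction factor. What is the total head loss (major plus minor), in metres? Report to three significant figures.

V = 4Q/(πD²) = 2.815 m/s; V²/2g = 0.4039 m
Re = 1.34×10^6, ε/D = 7.55×10^-4 → f = 0.01864 (Haaland)
Major: h_f = f(L/D)·V²/2g = 0.01864·5286·0.4039 = 39.80 m
Minor: ΣK = 19.4; h_m = ΣK·V²/2g = 7.843 m
Total H_L = 39.80 + 7.843 = 47.64 m

H_L ≈ 47.6 m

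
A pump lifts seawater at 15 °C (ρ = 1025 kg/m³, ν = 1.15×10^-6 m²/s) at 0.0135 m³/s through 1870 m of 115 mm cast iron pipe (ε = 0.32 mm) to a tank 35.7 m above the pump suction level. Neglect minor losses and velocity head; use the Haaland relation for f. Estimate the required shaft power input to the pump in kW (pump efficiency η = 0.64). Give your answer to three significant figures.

P_shaft ≈ 15.5 kW

V = 4Q/(πD²) = 1.300 m/s; Re = 1.30×10^5; ε/D = 0.00278; f = 0.02663
h_f = f(L/D)V²/2g = 37.28 m
Total head H = z + h_f = 35.7 + 37.28 = 72.98 m
P_hyd = ρgQH = 1025·9.81·0.0135·72.98 = 9.907 kW
P_shaft = P_hyd/η = 9.907/0.64 = 15.48 kW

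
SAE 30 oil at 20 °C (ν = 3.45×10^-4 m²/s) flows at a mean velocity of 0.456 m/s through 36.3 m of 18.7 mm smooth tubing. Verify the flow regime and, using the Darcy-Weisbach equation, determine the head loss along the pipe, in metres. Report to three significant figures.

Re = VD/ν = 0.456·0.01870/3.45×10^-4 = 24.7 → laminar (Re < 2300)
f = 64/Re = 2.589
h_f = f(L/D)V²/(2g) = 2.589·(36.3/0.01870)·0.456²/(2·9.81) = 53.27 m

h_f ≈ 53.3 m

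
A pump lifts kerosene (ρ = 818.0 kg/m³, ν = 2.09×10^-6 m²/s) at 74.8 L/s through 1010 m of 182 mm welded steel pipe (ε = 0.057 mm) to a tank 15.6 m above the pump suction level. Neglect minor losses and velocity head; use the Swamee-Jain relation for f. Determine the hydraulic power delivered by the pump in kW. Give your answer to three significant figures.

P_hyd ≈ 33.9 kW

V = 4Q/(πD²) = 2.875 m/s; Re = 2.50×10^5; ε/D = 3.13×10^-4; f = 0.01745
h_f = f(L/D)V²/2g = 40.81 m
Total head H = z + h_f = 15.6 + 40.81 = 56.41 m
P_hyd = ρgQH = 818.0·9.81·0.0748·56.41 = 33.86 kW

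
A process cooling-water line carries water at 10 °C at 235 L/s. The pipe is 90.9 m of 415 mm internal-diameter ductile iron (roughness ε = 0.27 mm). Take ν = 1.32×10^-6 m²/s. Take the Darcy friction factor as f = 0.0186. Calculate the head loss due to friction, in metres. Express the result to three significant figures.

V = 4Q/(πD²) = 4·0.235/(π·0.415²) = 1.737 m/s
h_f = f(L/D)V²/(2g) = 0.01860·(90.9/0.415)·1.737²/(2·9.81) = 0.6267 m

h_f ≈ 0.627 m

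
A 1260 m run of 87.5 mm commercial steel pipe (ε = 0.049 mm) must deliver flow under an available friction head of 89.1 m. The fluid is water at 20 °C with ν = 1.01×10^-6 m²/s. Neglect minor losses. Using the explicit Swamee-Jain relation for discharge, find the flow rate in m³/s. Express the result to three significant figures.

Swamee-Jain (Type II): Q = -0.965·√(gD⁵h_f/L)·ln[ε/(3.7D) + √(3.17ν²L/(gD³h_f))]
√(gD⁵h_f/L) = √(9.81·0.0875⁵·89.1/1260) = 0.001886
ε/(3.7D) = 1.51×10^-4; √(3.17ν²L/(gD³h_f)) = 8.34×10^-5
Q = -0.965·0.001886·ln(2.348×10^-4) = 0.01521 m³/s
Check: V = 2.53 m/s, Re = 2.19×10^5, f = 0.01910, h_f = 89.7 m ≈ 89.1 m ✓

Q ≈ 0.0152 m³/s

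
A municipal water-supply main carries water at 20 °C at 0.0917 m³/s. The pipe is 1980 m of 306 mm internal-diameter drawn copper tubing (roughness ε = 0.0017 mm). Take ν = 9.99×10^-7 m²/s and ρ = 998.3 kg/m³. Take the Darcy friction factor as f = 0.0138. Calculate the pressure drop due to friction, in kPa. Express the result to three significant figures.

V = 4Q/(πD²) = 4·0.0917/(π·0.306²) = 1.247 m/s
h_f = f(L/D)V²/(2g) = 0.01380·(1980/0.306)·1.247²/(2·9.81) = 7.076 m
Δp = ρg·h_f = 998.3·9.81·7.076 = 69.30 kPa

Δp ≈ 69.3 kPa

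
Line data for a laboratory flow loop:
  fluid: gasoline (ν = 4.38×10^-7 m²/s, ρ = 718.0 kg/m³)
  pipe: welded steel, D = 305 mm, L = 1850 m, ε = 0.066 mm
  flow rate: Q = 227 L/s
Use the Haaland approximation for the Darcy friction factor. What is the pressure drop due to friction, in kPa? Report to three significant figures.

V = 4Q/(πD²) = 4·0.227/(π·0.305²) = 3.107 m/s
Re = VD/ν = 3.107·0.305/4.38×10^-7 = 2.16×10^6 → turbulent
ε/D = 0.066/305 = 2.16×10^-4
Haaland: f = 0.01437
h_f = f(L/D)V²/(2g) = 0.01437·(1850/0.305)·3.107²/(2·9.81) = 42.89 m
Δp = ρg·h_f = 718.0·9.81·42.89 = 302.1 kPa

Δp ≈ 302 kPa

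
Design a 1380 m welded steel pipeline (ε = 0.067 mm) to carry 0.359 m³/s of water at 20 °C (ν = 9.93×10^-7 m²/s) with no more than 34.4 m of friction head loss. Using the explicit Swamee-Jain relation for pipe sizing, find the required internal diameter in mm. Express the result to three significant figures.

D ≈ 366 mm

Swamee-Jain (Type III): D = 0.66·[ε^1.25·(LQ²/(gh_f))^4.75 + ν·Q^9.4·(L/(gh_f))^5.2]^0.04
LQ²/(gh_f) = 0.5270; L/(gh_f) = 4.089
Term 1 = ε^1.25·(…)^4.75 = 2.89×10^-7; Term 2 = ν·Q^9.4·(…)^5.2 = 9.90×10^-8
D = 0.66·(2.89×10^-7 + 9.90×10^-8)^0.04 = 0.3657 m = 366 mm
Check: V = 3.42 m/s, Re = 1.26×10^6, f = 0.01440, h_f = 32.4 m ≈ 34.4 m ✓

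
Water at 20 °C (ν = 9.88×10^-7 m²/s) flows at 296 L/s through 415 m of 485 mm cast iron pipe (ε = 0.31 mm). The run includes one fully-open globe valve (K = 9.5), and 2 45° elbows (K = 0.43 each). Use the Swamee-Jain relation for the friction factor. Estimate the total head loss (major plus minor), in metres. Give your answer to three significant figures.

H_L ≈ 3.40 m

V = 4Q/(πD²) = 1.602 m/s; V²/2g = 0.1308 m
Re = 7.87×10^5, ε/D = 6.39×10^-4 → f = 0.01830 (Swamee-Jain)
Major: h_f = f(L/D)·V²/2g = 0.01830·855.7·0.1308 = 2.048 m
Minor: ΣK = 10.4; h_m = ΣK·V²/2g = 1.355 m
Total H_L = 2.048 + 1.355 = 3.404 m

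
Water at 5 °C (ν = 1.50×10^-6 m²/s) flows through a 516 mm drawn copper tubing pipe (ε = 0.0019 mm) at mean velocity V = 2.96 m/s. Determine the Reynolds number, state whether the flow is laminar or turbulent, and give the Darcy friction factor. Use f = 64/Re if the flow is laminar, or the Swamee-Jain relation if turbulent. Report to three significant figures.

Re = VD/ν = 2.960·0.516/1.50×10^-6 = 1.02×10^6
Re > 4000 → turbulent; ε/D = 3.68×10^-6
Swamee-Jain: f = 0.01167

Re ≈ 1.02×10^6; turbulent; f ≈ 0.0117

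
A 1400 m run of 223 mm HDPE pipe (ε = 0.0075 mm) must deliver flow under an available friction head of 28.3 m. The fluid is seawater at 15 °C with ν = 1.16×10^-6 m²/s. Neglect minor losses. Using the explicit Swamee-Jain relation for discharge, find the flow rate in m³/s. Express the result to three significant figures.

Swamee-Jain (Type II): Q = -0.965·√(gD⁵h_f/L)·ln[ε/(3.7D) + √(3.17ν²L/(gD³h_f))]
√(gD⁵h_f/L) = √(9.81·0.223⁵·28.3/1400) = 0.01046
ε/(3.7D) = 9.09×10^-6; √(3.17ν²L/(gD³h_f)) = 4.40×10^-5
Q = -0.965·0.01046·ln(5.313×10^-5) = 0.09933 m³/s
Check: V = 2.54 m/s, Re = 4.89×10^5, f = 0.01365, h_f = 28.3 m ≈ 28.3 m ✓

Q ≈ 0.0993 m³/s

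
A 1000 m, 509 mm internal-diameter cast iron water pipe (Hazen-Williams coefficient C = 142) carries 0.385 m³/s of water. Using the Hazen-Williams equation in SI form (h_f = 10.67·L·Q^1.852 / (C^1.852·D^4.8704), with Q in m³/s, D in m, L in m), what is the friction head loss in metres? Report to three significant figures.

h_f = 10.67·1000·0.385^1.852 / (142^1.852·0.509^4.8704) = 5.044 m

h_f ≈ 5.04 m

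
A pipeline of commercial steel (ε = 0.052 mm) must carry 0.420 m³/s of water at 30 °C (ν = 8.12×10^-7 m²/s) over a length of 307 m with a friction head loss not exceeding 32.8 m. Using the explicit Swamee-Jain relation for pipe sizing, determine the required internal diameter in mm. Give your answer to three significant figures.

D ≈ 289 mm

Swamee-Jain (Type III): D = 0.66·[ε^1.25·(LQ²/(gh_f))^4.75 + ν·Q^9.4·(L/(gh_f))^5.2]^0.04
LQ²/(gh_f) = 0.1683; L/(gh_f) = 0.9541
Term 1 = ε^1.25·(…)^4.75 = 9.31×10^-10; Term 2 = ν·Q^9.4·(…)^5.2 = 1.83×10^-10
D = 0.66·(9.31×10^-10 + 1.83×10^-10)^0.04 = 0.2893 m = 289 mm
Check: V = 6.39 m/s, Re = 2.28×10^6, f = 0.01400, h_f = 30.9 m ≈ 32.8 m ✓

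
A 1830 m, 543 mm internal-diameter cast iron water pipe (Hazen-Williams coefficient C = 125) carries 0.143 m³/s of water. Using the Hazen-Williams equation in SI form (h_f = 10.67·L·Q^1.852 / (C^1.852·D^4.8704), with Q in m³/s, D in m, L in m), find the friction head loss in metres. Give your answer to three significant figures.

h_f = 10.67·1830·0.143^1.852 / (125^1.852·0.543^4.8704) = 1.363 m

h_f ≈ 1.36 m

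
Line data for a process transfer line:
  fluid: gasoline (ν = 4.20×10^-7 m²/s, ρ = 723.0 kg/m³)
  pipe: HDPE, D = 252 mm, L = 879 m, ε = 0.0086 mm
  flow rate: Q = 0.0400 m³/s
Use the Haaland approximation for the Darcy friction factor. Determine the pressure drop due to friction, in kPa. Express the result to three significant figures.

Δp ≈ 11.0 kPa

V = 4Q/(πD²) = 4·0.0400/(π·0.252²) = 0.8020 m/s
Re = VD/ν = 0.8020·0.252/4.20×10^-7 = 4.81×10^5 → turbulent
ε/D = 0.0086/252 = 3.41×10^-5
Haaland: f = 0.01356
h_f = f(L/D)V²/(2g) = 0.01356·(879/0.252)·0.8020²/(2·9.81) = 1.550 m
Δp = ρg·h_f = 723.0·9.81·1.550 = 10.99 kPa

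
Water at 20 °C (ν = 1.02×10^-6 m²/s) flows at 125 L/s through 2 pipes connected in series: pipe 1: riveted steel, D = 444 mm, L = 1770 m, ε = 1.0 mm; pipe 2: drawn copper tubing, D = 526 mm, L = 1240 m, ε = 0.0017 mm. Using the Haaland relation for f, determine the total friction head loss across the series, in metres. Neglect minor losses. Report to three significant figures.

Pipe 1: V = 0.8073 m/s, Re = 3.51×10^5, ε/D = 0.00225, f = 0.02465, h_1 = f(L/D)V²/2g = 3.264 m
Pipe 2: V = 0.5752 m/s, Re = 2.97×10^5, ε/D = 3.23×10^-6, f = 0.01440, h_2 = f(L/D)V²/2g = 0.5725 m
Series → Q common, losses add: H = Σh = 3.836 m

H ≈ 3.84 m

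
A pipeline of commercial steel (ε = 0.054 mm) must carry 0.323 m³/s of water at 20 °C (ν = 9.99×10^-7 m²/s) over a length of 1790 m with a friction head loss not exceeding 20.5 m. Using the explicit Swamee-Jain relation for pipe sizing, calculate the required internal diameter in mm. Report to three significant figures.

Swamee-Jain (Type III): D = 0.66·[ε^1.25·(LQ²/(gh_f))^4.75 + ν·Q^9.4·(L/(gh_f))^5.2]^0.04
LQ²/(gh_f) = 0.9286; L/(gh_f) = 8.901
Term 1 = ε^1.25·(…)^4.75 = 3.26×10^-6; Term 2 = ν·Q^9.4·(…)^5.2 = 2.10×10^-6
D = 0.66·(3.26×10^-6 + 2.10×10^-6)^0.04 = 0.4062 m = 406 mm
Check: V = 2.49 m/s, Re = 1.01×10^6, f = 0.01395, h_f = 19.5 m ≈ 20.5 m ✓

D ≈ 406 mm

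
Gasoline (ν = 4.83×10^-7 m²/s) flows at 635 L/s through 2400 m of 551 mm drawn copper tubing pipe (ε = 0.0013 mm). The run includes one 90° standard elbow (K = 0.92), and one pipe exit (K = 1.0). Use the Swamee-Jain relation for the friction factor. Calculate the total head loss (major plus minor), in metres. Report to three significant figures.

H_L ≈ 16.2 m

V = 4Q/(πD²) = 2.663 m/s; V²/2g = 0.3615 m
Re = 3.04×10^6, ε/D = 2.36×10^-6 → f = 0.009828 (Swamee-Jain)
Major: h_f = f(L/D)·V²/2g = 0.009828·4356·0.3615 = 15.47 m
Minor: ΣK = 1.92; h_m = ΣK·V²/2g = 0.6940 m
Total H_L = 15.47 + 0.6940 = 16.17 m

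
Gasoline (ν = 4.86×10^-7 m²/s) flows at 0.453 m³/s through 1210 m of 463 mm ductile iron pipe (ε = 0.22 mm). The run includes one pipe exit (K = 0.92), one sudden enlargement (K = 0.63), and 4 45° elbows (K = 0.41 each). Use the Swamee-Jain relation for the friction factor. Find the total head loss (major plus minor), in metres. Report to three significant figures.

H_L ≈ 17.4 m

V = 4Q/(πD²) = 2.691 m/s; V²/2g = 0.3690 m
Re = 2.56×10^6, ε/D = 4.75×10^-4 → f = 0.01678 (Swamee-Jain)
Major: h_f = f(L/D)·V²/2g = 0.01678·2613·0.3690 = 16.18 m
Minor: ΣK = 3.19; h_m = ΣK·V²/2g = 1.177 m
Total H_L = 16.18 + 1.177 = 17.36 m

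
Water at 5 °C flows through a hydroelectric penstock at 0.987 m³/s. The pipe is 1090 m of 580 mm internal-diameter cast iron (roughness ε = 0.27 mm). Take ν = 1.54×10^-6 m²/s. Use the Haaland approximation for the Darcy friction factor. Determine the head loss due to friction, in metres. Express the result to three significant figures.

V = 4Q/(πD²) = 4·0.987/(π·0.580²) = 3.736 m/s
Re = VD/ν = 3.736·0.580/1.54×10^-6 = 1.41×10^6 → turbulent
ε/D = 0.27/580 = 4.66×10^-4
Haaland: f = 0.01680
h_f = f(L/D)V²/(2g) = 0.01680·(1090/0.580)·3.736²/(2·9.81) = 22.46 m

h_f ≈ 22.5 m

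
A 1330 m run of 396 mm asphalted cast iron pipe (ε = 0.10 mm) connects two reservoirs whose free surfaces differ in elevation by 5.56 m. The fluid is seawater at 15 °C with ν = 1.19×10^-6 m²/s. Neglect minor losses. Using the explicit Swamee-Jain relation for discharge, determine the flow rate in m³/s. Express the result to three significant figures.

Swamee-Jain (Type II): Q = -0.965·√(gD⁵h_f/L)·ln[ε/(3.7D) + √(3.17ν²L/(gD³h_f))]
√(gD⁵h_f/L) = √(9.81·0.396⁵·5.56/1330) = 0.01998
ε/(3.7D) = 6.83×10^-5; √(3.17ν²L/(gD³h_f)) = 4.20×10^-5
Q = -0.965·0.01998·ln(1.102×10^-4) = 0.1757 m³/s
Check: V = 1.43 m/s, Re = 4.75×10^5, f = 0.01605, h_f = 5.59 m ≈ 5.56 m ✓

Q ≈ 0.176 m³/s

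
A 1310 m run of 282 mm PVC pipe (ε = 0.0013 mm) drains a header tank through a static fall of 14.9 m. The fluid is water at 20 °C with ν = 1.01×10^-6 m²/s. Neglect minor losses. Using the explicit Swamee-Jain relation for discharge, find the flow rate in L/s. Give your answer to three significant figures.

Q ≈ 139 L/s

Swamee-Jain (Type II): Q = -0.965·√(gD⁵h_f/L)·ln[ε/(3.7D) + √(3.17ν²L/(gD³h_f))]
√(gD⁵h_f/L) = √(9.81·0.282⁵·14.9/1310) = 0.01411
ε/(3.7D) = 1.25×10^-6; √(3.17ν²L/(gD³h_f)) = 3.59×10^-5
Q = -0.965·0.01411·ln(3.719×10^-5) = 0.1388 m³/s
Check: V = 2.22 m/s, Re = 6.21×10^5, f = 0.01268, h_f = 14.8 m ≈ 14.9 m ✓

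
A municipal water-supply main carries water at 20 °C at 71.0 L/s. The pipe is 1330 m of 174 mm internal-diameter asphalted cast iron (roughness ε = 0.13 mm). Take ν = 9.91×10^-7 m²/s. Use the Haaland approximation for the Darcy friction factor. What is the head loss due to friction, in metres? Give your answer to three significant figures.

V = 4Q/(πD²) = 4·0.0710/(π·0.174²) = 2.986 m/s
Re = VD/ν = 2.986·0.174/9.91×10^-7 = 5.24×10^5 → turbulent
ε/D = 0.13/174 = 7.47×10^-4
Haaland: f = 0.01896
h_f = f(L/D)V²/(2g) = 0.01896·(1330/0.174)·2.986²/(2·9.81) = 65.86 m

h_f ≈ 65.9 m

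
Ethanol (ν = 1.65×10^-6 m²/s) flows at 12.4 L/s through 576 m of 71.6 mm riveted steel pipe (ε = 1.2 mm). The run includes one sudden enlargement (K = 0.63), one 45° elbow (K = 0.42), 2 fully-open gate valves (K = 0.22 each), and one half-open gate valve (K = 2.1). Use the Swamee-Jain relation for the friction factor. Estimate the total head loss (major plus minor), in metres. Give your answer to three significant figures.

V = 4Q/(πD²) = 3.080 m/s; V²/2g = 0.4834 m
Re = 1.34×10^5, ε/D = 0.0168 → f = 0.04602 (Swamee-Jain)
Major: h_f = f(L/D)·V²/2g = 0.04602·8045·0.4834 = 179.0 m
Minor: ΣK = 3.59; h_m = ΣK·V²/2g = 1.735 m
Total H_L = 179.0 + 1.735 = 180.7 m

H_L ≈ 181 m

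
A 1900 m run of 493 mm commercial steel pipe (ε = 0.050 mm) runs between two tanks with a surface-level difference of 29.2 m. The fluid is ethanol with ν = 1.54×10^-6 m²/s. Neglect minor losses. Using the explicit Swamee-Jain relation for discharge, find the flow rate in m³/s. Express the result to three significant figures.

Q ≈ 0.636 m³/s

Swamee-Jain (Type II): Q = -0.965·√(gD⁵h_f/L)·ln[ε/(3.7D) + √(3.17ν²L/(gD³h_f))]
√(gD⁵h_f/L) = √(9.81·0.493⁵·29.2/1900) = 0.06626
ε/(3.7D) = 2.74×10^-5; √(3.17ν²L/(gD³h_f)) = 2.04×10^-5
Q = -0.965·0.06626·ln(4.781×10^-5) = 0.6361 m³/s
Check: V = 3.33 m/s, Re = 1.07×10^6, f = 0.01346, h_f = 29.4 m ≈ 29.2 m ✓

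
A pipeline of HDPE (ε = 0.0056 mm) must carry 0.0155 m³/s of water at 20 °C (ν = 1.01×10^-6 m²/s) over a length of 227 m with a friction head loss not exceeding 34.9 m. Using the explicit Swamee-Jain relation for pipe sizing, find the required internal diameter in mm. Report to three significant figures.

D ≈ 73.4 mm

Swamee-Jain (Type III): D = 0.66·[ε^1.25·(LQ²/(gh_f))^4.75 + ν·Q^9.4·(L/(gh_f))^5.2]^0.04
LQ²/(gh_f) = 1.593×10^-4; L/(gh_f) = 0.6630
Term 1 = ε^1.25·(…)^4.75 = 2.49×10^-25; Term 2 = ν·Q^9.4·(…)^5.2 = 1.16×10^-24
D = 0.66·(2.49×10^-25 + 1.16×10^-24)^0.04 = 0.07337 m = 73.4 mm
Check: V = 3.67 m/s, Re = 2.66×10^5, f = 0.01548, h_f = 32.8 m ≈ 34.9 m ✓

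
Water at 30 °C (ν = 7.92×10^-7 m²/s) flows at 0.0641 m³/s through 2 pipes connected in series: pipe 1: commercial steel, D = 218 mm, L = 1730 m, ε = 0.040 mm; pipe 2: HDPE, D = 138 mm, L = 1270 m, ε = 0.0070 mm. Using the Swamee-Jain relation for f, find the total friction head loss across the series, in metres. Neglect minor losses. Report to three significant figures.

H ≈ 132 m

Pipe 1: V = 1.717 m/s, Re = 4.73×10^5, ε/D = 1.83×10^-4, f = 0.01543, h_1 = f(L/D)V²/2g = 18.41 m
Pipe 2: V = 4.286 m/s, Re = 7.47×10^5, ε/D = 5.07×10^-5, f = 0.01314, h_2 = f(L/D)V²/2g = 113.2 m
Series → Q common, losses add: H = Σh = 131.6 m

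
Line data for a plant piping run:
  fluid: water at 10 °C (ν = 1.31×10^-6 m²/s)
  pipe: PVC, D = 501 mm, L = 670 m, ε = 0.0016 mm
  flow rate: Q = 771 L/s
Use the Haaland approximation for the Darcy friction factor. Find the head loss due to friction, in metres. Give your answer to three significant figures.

V = 4Q/(πD²) = 4·0.771/(π·0.501²) = 3.911 m/s
Re = VD/ν = 3.911·0.501/1.31×10^-6 = 1.50×10^6 → turbulent
ε/D = 0.0016/501 = 3.19×10^-6
Haaland: f = 0.01091
h_f = f(L/D)V²/(2g) = 0.01091·(670/0.501)·3.911²/(2·9.81) = 11.37 m

h_f ≈ 11.4 m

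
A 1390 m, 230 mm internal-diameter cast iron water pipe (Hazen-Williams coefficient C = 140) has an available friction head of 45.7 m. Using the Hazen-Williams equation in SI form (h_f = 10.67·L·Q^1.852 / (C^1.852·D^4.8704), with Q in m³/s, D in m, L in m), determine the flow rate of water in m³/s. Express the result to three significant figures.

Q ≈ 0.129 m³/s

Rearranging: Q = [h_f·C^1.852·D^4.8704 / (10.67·L)]^(1/1.852)
Q = [45.7·140^1.852·0.230^4.8704 / (10.67·1390)]^0.540 = 0.1293 m³/s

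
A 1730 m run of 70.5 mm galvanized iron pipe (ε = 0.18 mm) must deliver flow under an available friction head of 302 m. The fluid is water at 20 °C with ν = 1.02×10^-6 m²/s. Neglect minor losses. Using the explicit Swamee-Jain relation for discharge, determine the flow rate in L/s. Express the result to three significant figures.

Q ≈ 12.0 L/s

Swamee-Jain (Type II): Q = -0.965·√(gD⁵h_f/L)·ln[ε/(3.7D) + √(3.17ν²L/(gD³h_f))]
√(gD⁵h_f/L) = √(9.81·0.0705⁵·302/1730) = 0.001727
ε/(3.7D) = 6.90×10^-4; √(3.17ν²L/(gD³h_f)) = 7.41×10^-5
Q = -0.965·0.001727·ln(7.642×10^-4) = 0.01196 m³/s
Check: V = 3.06 m/s, Re = 2.12×10^5, f = 0.02591, h_f = 304 m ≈ 302 m ✓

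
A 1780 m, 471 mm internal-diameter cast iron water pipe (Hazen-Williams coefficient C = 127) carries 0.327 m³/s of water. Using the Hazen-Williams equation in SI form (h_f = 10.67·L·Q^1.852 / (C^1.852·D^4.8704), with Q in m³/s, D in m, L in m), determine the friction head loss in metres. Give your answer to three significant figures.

h_f ≈ 11.9 m

h_f = 10.67·1780·0.327^1.852 / (127^1.852·0.471^4.8704) = 11.91 m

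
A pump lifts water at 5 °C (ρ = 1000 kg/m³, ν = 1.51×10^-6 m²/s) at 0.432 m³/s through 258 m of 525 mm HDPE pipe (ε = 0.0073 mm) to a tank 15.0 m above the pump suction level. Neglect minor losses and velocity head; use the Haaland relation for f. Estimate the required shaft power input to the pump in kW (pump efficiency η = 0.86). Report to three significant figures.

P_shaft ≈ 80.1 kW

V = 4Q/(πD²) = 1.996 m/s; Re = 6.94×10^5; ε/D = 1.39×10^-5; f = 0.01253
h_f = f(L/D)V²/2g = 1.250 m
Total head H = z + h_f = 15.0 + 1.250 = 16.25 m
P_hyd = ρgQH = 1000·9.81·0.432·16.25 = 68.87 kW
P_shaft = P_hyd/η = 68.87/0.86 = 80.08 kW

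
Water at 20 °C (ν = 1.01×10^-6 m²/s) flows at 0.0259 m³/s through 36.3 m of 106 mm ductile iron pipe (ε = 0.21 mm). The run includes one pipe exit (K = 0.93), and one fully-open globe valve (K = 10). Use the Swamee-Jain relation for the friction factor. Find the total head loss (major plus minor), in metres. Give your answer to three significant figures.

H_L ≈ 8.42 m

V = 4Q/(πD²) = 2.935 m/s; V²/2g = 0.4390 m
Re = 3.08×10^5, ε/D = 0.00198 → f = 0.02410 (Swamee-Jain)
Major: h_f = f(L/D)·V²/2g = 0.02410·342.5·0.4390 = 3.623 m
Minor: ΣK = 10.9; h_m = ΣK·V²/2g = 4.799 m
Total H_L = 3.623 + 4.799 = 8.422 m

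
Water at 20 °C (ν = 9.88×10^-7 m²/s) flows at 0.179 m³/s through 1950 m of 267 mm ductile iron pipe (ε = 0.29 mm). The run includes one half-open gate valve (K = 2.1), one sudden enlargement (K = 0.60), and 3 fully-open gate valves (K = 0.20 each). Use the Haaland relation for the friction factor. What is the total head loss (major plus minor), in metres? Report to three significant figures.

V = 4Q/(πD²) = 3.197 m/s; V²/2g = 0.5209 m
Re = 8.64×10^5, ε/D = 0.00109 → f = 0.02037 (Haaland)
Major: h_f = f(L/D)·V²/2g = 0.02037·7303·0.5209 = 77.49 m
Minor: ΣK = 3.30; h_m = ΣK·V²/2g = 1.719 m
Total H_L = 77.49 + 1.719 = 79.20 m

H_L ≈ 79.2 m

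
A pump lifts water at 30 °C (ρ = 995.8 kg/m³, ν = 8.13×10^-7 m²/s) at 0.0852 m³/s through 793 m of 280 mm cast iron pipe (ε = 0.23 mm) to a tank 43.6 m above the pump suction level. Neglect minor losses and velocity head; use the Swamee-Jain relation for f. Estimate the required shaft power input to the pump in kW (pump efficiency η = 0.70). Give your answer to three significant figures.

V = 4Q/(πD²) = 1.384 m/s; Re = 4.77×10^5; ε/D = 8.21×10^-4; f = 0.01957
h_f = f(L/D)V²/2g = 5.408 m
Total head H = z + h_f = 43.6 + 5.408 = 49.01 m
P_hyd = ρgQH = 995.8·9.81·0.0852·49.01 = 40.79 kW
P_shaft = P_hyd/η = 40.79/0.70 = 58.27 kW

P_shaft ≈ 58.3 kW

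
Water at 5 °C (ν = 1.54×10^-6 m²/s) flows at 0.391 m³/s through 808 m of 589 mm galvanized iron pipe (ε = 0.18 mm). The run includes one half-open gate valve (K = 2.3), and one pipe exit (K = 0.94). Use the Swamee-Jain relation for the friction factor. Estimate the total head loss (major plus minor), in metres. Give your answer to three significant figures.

H_L ≈ 2.69 m

V = 4Q/(πD²) = 1.435 m/s; V²/2g = 0.1050 m
Re = 5.49×10^5, ε/D = 3.06×10^-4 → f = 0.01632 (Swamee-Jain)
Major: h_f = f(L/D)·V²/2g = 0.01632·1372·0.1050 = 2.349 m
Minor: ΣK = 3.24; h_m = ΣK·V²/2g = 0.3401 m
Total H_L = 2.349 + 0.3401 = 2.689 m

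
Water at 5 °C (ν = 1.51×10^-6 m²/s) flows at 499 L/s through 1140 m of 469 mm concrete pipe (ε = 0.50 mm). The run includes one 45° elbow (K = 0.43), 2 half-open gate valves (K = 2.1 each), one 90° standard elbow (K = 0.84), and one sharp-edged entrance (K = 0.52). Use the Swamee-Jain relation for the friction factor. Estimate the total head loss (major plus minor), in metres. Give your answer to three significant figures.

H_L ≈ 23.6 m

V = 4Q/(πD²) = 2.888 m/s; V²/2g = 0.4252 m
Re = 8.97×10^5, ε/D = 0.00107 → f = 0.02036 (Swamee-Jain)
Major: h_f = f(L/D)·V²/2g = 0.02036·2431·0.4252 = 21.05 m
Minor: ΣK = 5.99; h_m = ΣK·V²/2g = 2.547 m
Total H_L = 21.05 + 2.547 = 23.59 m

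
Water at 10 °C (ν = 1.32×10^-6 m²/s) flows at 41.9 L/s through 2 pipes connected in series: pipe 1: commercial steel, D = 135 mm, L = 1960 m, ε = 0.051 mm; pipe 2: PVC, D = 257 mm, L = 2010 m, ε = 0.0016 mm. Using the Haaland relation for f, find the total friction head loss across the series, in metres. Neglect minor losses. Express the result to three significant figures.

H ≈ 114 m

Pipe 1: V = 2.927 m/s, Re = 2.99×10^5, ε/D = 3.78×10^-4, f = 0.01733, h_1 = f(L/D)V²/2g = 109.9 m
Pipe 2: V = 0.8077 m/s, Re = 1.57×10^5, ε/D = 6.23×10^-6, f = 0.01628, h_2 = f(L/D)V²/2g = 4.234 m
Series → Q common, losses add: H = Σh = 114.1 m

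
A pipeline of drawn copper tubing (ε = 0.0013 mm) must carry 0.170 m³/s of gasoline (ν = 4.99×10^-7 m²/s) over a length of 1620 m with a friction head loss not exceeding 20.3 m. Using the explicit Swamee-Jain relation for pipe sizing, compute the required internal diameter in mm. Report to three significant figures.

D ≈ 294 mm

Swamee-Jain (Type III): D = 0.66·[ε^1.25·(LQ²/(gh_f))^4.75 + ν·Q^9.4·(L/(gh_f))^5.2]^0.04
LQ²/(gh_f) = 0.2351; L/(gh_f) = 8.135
Term 1 = ε^1.25·(…)^4.75 = 4.53×10^-11; Term 2 = ν·Q^9.4·(…)^5.2 = 1.58×10^-9
D = 0.66·(4.53×10^-11 + 1.58×10^-9)^0.04 = 0.2937 m = 294 mm
Check: V = 2.51 m/s, Re = 1.48×10^6, f = 0.01102, h_f = 19.5 m ≈ 20.3 m ✓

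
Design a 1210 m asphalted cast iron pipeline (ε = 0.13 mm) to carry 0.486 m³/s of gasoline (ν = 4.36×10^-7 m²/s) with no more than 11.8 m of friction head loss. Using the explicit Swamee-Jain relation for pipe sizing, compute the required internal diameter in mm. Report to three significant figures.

Swamee-Jain (Type III): D = 0.66·[ε^1.25·(LQ²/(gh_f))^4.75 + ν·Q^9.4·(L/(gh_f))^5.2]^0.04
LQ²/(gh_f) = 2.469; L/(gh_f) = 10.45
Term 1 = ε^1.25·(…)^4.75 = 0.00102; Term 2 = ν·Q^9.4·(…)^5.2 = 9.86×10^-5
D = 0.66·(0.00102 + 9.86×10^-5)^0.04 = 0.5028 m = 503 mm
Check: V = 2.45 m/s, Re = 2.82×10^6, f = 0.01485, h_f = 10.9 m ≈ 11.8 m ✓

D ≈ 503 mm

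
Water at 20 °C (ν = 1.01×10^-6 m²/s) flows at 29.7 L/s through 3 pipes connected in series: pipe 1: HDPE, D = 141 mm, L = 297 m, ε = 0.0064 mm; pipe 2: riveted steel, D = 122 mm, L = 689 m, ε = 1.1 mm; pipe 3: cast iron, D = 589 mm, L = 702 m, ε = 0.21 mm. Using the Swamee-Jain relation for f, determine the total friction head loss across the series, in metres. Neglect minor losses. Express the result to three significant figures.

Pipe 1: V = 1.902 m/s, Re = 2.66×10^5, ε/D = 4.54×10^-5, f = 0.01519, h_1 = f(L/D)V²/2g = 5.899 m
Pipe 2: V = 2.541 m/s, Re = 3.07×10^5, ε/D = 0.00902, f = 0.03694, h_2 = f(L/D)V²/2g = 68.63 m
Pipe 3: V = 0.1090 m/s, Re = 6.36×10^4, ε/D = 3.57×10^-4, f = 0.02122, h_3 = f(L/D)V²/2g = 0.01531 m
Series → Q common, losses add: H = Σh = 74.55 m

H ≈ 74.5 m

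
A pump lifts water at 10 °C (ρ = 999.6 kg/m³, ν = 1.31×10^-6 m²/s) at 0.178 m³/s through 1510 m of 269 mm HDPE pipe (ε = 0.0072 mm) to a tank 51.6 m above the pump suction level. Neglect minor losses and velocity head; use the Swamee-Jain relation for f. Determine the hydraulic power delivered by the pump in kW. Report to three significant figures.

P_hyd ≈ 154 kW

V = 4Q/(πD²) = 3.132 m/s; Re = 6.43×10^5; ε/D = 2.68×10^-5; f = 0.01300
h_f = f(L/D)V²/2g = 36.49 m
Total head H = z + h_f = 51.6 + 36.49 = 88.09 m
P_hyd = ρgQH = 999.6·9.81·0.178·88.09 = 153.8 kW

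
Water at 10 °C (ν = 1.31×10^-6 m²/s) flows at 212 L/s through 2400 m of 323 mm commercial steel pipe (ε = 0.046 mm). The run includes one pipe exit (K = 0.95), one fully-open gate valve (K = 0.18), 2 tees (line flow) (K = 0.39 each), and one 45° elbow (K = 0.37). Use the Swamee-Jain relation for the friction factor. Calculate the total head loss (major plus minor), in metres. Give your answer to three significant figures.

H_L ≈ 37.8 m

V = 4Q/(πD²) = 2.587 m/s; V²/2g = 0.3412 m
Re = 6.38×10^5, ε/D = 1.42×10^-4 → f = 0.01460 (Swamee-Jain)
Major: h_f = f(L/D)·V²/2g = 0.01460·7430·0.3412 = 37.01 m
Minor: ΣK = 2.28; h_m = ΣK·V²/2g = 0.7779 m
Total H_L = 37.01 + 0.7779 = 37.79 m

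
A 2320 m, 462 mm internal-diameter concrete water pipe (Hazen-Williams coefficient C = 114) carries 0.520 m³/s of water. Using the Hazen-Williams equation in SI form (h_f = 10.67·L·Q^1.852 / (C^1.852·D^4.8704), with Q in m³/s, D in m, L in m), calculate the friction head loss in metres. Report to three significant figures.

h_f = 10.67·2320·0.520^1.852 / (114^1.852·0.462^4.8704) = 49.16 m

h_f ≈ 49.2 m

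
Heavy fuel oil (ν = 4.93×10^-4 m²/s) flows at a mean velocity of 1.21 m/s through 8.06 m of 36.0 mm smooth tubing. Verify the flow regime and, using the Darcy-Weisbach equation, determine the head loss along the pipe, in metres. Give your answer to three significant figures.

h_f ≈ 12.1 m

Re = VD/ν = 1.21·0.03600/4.93×10^-4 = 88.4 → laminar (Re < 2300)
f = 64/Re = 0.7243
h_f = f(L/D)V²/(2g) = 0.7243·(8.06/0.03600)·1.21²/(2·9.81) = 12.10 m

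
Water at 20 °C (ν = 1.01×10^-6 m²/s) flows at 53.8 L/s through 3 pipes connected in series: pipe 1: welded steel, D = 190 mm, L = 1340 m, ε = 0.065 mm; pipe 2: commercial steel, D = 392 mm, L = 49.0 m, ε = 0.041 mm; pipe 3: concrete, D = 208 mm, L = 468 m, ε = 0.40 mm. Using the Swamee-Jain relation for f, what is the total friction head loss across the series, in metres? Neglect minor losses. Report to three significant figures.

H ≈ 29.0 m

Pipe 1: V = 1.898 m/s, Re = 3.57×10^5, ε/D = 3.42×10^-4, f = 0.01710, h_1 = f(L/D)V²/2g = 22.14 m
Pipe 2: V = 0.4458 m/s, Re = 1.73×10^5, ε/D = 1.05×10^-4, f = 0.01681, h_2 = f(L/D)V²/2g = 0.02128 m
Pipe 3: V = 1.583 m/s, Re = 3.26×10^5, ε/D = 0.00192, f = 0.02389, h_3 = f(L/D)V²/2g = 6.869 m
Series → Q common, losses add: H = Σh = 29.03 m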